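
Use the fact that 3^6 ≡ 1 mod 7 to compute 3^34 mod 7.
By Fermat: 3^{6} ≡ 1 mod 7. 34 = 5×6 + 4. So 3^{34} ≡ 3^{4} ≡ 4 mod 7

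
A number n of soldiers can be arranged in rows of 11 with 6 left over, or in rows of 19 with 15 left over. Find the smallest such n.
M = 11 × 19 = 209. M₁ = 19, y₁ ≡ 7 (mod 11). M₂ = 11, y₂ ≡ 7 (mod 19). n = 6×19×7 + 15×11×7 ≡ 72 (mod 209)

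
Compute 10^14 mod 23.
By repeated squaring (mod 23): 10^{1}≡10, 10^{2}≡8, 10^{4}≡18, 10^{8}≡2. Then 10^{14} = 10^{8+4+2} ≡ 2 × 18 × 8 ≡ 12 (mod 23)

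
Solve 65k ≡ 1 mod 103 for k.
Since 103 is prime, by Fermat 65^(-1) ≡ 65^{101} ≡ 84 mod 103. Verify: 65 × 84 = 5460 ≡ 1 mod 103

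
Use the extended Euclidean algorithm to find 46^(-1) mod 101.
Extended GCD: 46(11) + 101(-5) = 1. So 46^(-1) ≡ 11 (mod 101). Verify: 46 × 11 = 506 ≡ 1 (mod 101)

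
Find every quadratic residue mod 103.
Squares in Z_103*: {1, 2, 4, 7, 8, 9, 13, 14, 15, 16, 17, 18, 19, 23, 25, 26, 28, 29, 30, 32, 33, 34, 36, 38, 41, 46, 49, 50, 52, 55, 56, 58, 59, 60, 61, 63, 64, 66, 68, 72, 76, 79, 81, 82, 83, 91, 92, 93, 97, 98, 100}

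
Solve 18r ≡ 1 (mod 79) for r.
Since 79 is prime, by Fermat 18^(-1) ≡ 18^{77} ≡ 22 (mod 79). Verify: 18 × 22 = 396 ≡ 1 (mod 79)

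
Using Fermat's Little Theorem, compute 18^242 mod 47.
By Fermat: 18^{46} ≡ 1 mod 47. 242 ≡ 12 mod 46. So 18^{242} ≡ 18^{12} ≡ 21 mod 47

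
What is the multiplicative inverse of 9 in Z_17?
Since 17 is prime, by Fermat 9^(-1) ≡ 9^{15} ≡ 2 (mod 17). Verify: 9 × 2 = 18 ≡ 1 (mod 17)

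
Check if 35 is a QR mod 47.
By Euler's criterion: 35^{23} ≡ 46 mod 47. Since this equals -1 (≡ 46), 35 is not a QR.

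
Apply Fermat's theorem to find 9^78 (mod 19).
By Fermat: 9^{18} ≡ 1 (mod 19). 78 = 4×18 + 6. So 9^{78} ≡ 9^{6} ≡ 11 (mod 19)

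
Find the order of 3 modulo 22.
Powers of 3 mod 22: 3^1≡3, 3^2≡9, 3^3≡5, 3^4≡15, 3^5≡1. ord_22(3) = 5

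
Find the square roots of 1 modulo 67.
The square roots of 1 mod 67 are 1 and 66. Verify: 1² = 1 ≡ 1 (mod 67)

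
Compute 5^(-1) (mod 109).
Since 109 is prime, by Fermat 5^(-1) ≡ 5^{107} ≡ 22 (mod 109). Verify: 5 × 22 = 110 ≡ 1 (mod 109)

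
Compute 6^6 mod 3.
By repeated squaring mod 3: 6^{1}≡0, 6^{2}≡0, 6^{4}≡0. Then 6^{6} = 6^{4+2} ≡ 0 × 0 ≡ 0 mod 3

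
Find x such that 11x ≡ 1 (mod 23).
Since 23 is prime, by Fermat 11^(-1) ≡ 11^{21} ≡ 21 (mod 23). Verify: 11 × 21 = 231 ≡ 1 (mod 23)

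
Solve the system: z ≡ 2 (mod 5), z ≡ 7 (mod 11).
M = 5 × 11 = 55. M₁ = 11, y₁ ≡ 1 (mod 5). M₂ = 5, y₂ ≡ 9 (mod 11). z = 2×11×1 + 7×5×9 ≡ 7 (mod 55)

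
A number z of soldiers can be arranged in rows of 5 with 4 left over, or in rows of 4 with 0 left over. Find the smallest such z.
M = 5 × 4 = 20. M₁ = 4, y₁ ≡ 4 (mod 5). M₂ = 5, y₂ ≡ 1 (mod 4). z = 4×4×4 + 0×5×1 ≡ 4 (mod 20)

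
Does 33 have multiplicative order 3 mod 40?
Powers of 33 mod 40: 33^1≡33, 33^2≡9, 33^3≡17, 33^4≡1. 33^3≡17≢1, so ord ≠ 3. No, the actual order is 4.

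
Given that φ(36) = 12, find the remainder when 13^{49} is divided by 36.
By Euler: 13^{12} ≡ 1 (mod 36) since gcd(13, 36) = 1. 49 = 4×12 + 1. So 13^{49} ≡ 13^{1} ≡ 13 (mod 36)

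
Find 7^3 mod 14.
7^{3} = 343 ≡ 7 mod 14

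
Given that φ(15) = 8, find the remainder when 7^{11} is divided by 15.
By Euler: 7^{8} ≡ 1 mod 15 since gcd(7, 15) = 1. 11 = 1×8 + 3. So 7^{11} ≡ 7^{3} ≡ 13 mod 15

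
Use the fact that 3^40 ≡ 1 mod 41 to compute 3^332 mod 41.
By Fermat: 3^{40} ≡ 1 mod 41. 332 ≡ 12 mod 40. So 3^{332} ≡ 3^{12} ≡ 40 mod 41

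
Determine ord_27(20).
Powers of 20 mod 27: 20^1≡20, 20^2≡22, 20^3≡8, 20^4≡25, 20^5≡14, 20^6≡10, 20^7≡11, 20^8≡4, 20^9≡26, 20^10≡7, 20^11≡5, 20^12≡19, 20^13≡2, 20^14≡13, 20^15≡17, 20^16≡16, 20^17≡23, 20^18≡1. Order = 18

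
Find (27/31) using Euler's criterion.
(27/31) = 27^{15} mod 31 = -1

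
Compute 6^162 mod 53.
Using Fermat: 6^{52} ≡ 1 (mod 53). 162 ≡ 6 (mod 52). So 6^{162} ≡ 6^{6} ≡ 16 (mod 53)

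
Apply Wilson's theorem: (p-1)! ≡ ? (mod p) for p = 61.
By Wilson's theorem, (60)! ≡ -1 ≡ 60 mod 61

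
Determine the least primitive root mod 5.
g = 2. Powers: [2, 4, 3, 1] generates all 4 non-zero residues.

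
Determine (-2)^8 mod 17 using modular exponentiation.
By repeated squaring mod 17: (-2)^{1}≡15, (-2)^{2}≡4, (-2)^{4}≡16, (-2)^{8}≡1. So (-2)^{8} ≡ 1 mod 17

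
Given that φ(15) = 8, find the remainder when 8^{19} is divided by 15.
By Euler: 8^{8} ≡ 1 (mod 15) since gcd(8, 15) = 1. 19 = 2×8 + 3. So 8^{19} ≡ 8^{3} ≡ 2 (mod 15)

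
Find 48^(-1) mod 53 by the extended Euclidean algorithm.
Extended GCD: 48(21) + 53(-19) = 1. So 48^(-1) ≡ 21 mod 53. Verify: 48 × 21 = 1008 ≡ 1 mod 53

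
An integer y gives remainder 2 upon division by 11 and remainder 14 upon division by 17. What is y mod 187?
M = 11 × 17 = 187. M₁ = 17, y₁ ≡ 2 mod 11. M₂ = 11, y₂ ≡ 14 mod 17. y = 2×17×2 + 14×11×14 ≡ 167 mod 187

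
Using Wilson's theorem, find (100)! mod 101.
By Wilson's theorem, (100)! ≡ -1 ≡ 100 (mod 101)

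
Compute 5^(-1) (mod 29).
Since 29 is prime, by Fermat 5^(-1) ≡ 5^{27} ≡ 6 (mod 29). Verify: 5 × 6 = 30 ≡ 1 (mod 29)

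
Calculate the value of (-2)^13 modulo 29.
By repeated squaring (mod 29): (-2)^{1}≡27, (-2)^{2}≡4, (-2)^{4}≡16, (-2)^{8}≡24. Then (-2)^{13} = (-2)^{8+4+1} ≡ 24 × 16 × 27 ≡ 15 (mod 29)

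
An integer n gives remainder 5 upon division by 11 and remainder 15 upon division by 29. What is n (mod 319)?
M = 11 × 29 = 319. M₁ = 29, y₁ ≡ 8 (mod 11). M₂ = 11, y₂ ≡ 8 (mod 29). n = 5×29×8 + 15×11×8 ≡ 247 (mod 319)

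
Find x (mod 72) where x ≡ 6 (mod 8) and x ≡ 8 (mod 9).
M = 8 × 9 = 72. M₁ = 9, y₁ ≡ 1 (mod 8). M₂ = 8, y₂ ≡ 8 (mod 9). x = 6×9×1 + 8×8×8 ≡ 62 (mod 72)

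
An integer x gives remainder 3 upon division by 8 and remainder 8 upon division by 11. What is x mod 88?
M = 8 × 11 = 88. M₁ = 11, y₁ ≡ 3 mod 8. M₂ = 8, y₂ ≡ 7 mod 11. x = 3×11×3 + 8×8×7 ≡ 19 mod 88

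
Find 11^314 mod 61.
Using Fermat: 11^{60} ≡ 1 mod 61. 314 ≡ 14 mod 60. So 11^{314} ≡ 11^{14} ≡ 60 mod 61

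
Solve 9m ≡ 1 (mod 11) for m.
Since 11 is prime, by Fermat 9^(-1) ≡ 9^{9} ≡ 5 (mod 11). Verify: 9 × 5 = 45 ≡ 1 (mod 11)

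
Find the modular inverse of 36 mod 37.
Since 37 is prime, by Fermat 36^(-1) ≡ 36^{35} ≡ 36 mod 37. Verify: 36 × 36 = 1296 ≡ 1 mod 37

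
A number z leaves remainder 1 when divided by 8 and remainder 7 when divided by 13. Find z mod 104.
M = 8 × 13 = 104. M₁ = 13, y₁ ≡ 5 mod 8. M₂ = 8, y₂ ≡ 5 mod 13. z = 1×13×5 + 7×8×5 ≡ 33 mod 104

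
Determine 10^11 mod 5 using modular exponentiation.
By repeated squaring (mod 5): 10^{1}≡0, 10^{2}≡0, 10^{4}≡0, 10^{8}≡0. Then 10^{11} = 10^{8+2+1} ≡ 0 × 0 × 0 ≡ 0 (mod 5)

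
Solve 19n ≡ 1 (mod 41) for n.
Since 41 is prime, by Fermat 19^(-1) ≡ 19^{39} ≡ 13 (mod 41). Verify: 19 × 13 = 247 ≡ 1 (mod 41)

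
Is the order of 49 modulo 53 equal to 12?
Powers of 49 mod 53: 49^1≡49, 49^2≡16, 49^3≡42, 49^4≡44, 49^5≡36, 49^6≡15, 49^7≡46, 49^8≡28, 49^9≡47, 49^10≡24, 49^11≡10, 49^12≡13, 49^13≡1. 49^12≡13≢1, so ord ≠ 12. No, the actual order is 13.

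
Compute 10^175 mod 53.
Using Fermat: 10^{52} ≡ 1 mod 53. 175 ≡ 19 mod 52. So 10^{175} ≡ 10^{19} ≡ 49 mod 53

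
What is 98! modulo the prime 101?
(100)! = (98)! × (99) × (100) ≡ -1 mod 101. So (98)! ≡ -1 × [(100)(99)]^(-1) ≡ 50 mod 101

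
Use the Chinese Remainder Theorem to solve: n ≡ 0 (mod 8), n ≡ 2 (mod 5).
M = 8 × 5 = 40. M₁ = 5, y₁ ≡ 5 (mod 8). M₂ = 8, y₂ ≡ 2 (mod 5). n = 0×5×5 + 2×8×2 ≡ 32 (mod 40)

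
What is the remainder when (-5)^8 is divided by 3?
Using Fermat: (-5)^{2} ≡ 1 (mod 3). 8 ≡ 0 (mod 2). So (-5)^{8} ≡ (-5)^{0} ≡ 1 (mod 3)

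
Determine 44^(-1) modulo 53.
Since 53 is prime, by Fermat 44^(-1) ≡ 44^{51} ≡ 47 (mod 53). Verify: 44 × 47 = 2068 ≡ 1 (mod 53)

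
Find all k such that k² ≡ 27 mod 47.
The square roots of 27 mod 47 are 36 and 11. Verify: 36² = 1296 ≡ 27 mod 47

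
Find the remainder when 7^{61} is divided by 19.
By Fermat: 7^{18} ≡ 1 mod 19. 61 = 3×18 + 7. So 7^{61} ≡ 7^{7} ≡ 7 mod 19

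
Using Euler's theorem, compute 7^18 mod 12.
By Euler: 7^{4} ≡ 1 (mod 12) since gcd(7, 12) = 1. 18 = 4×4 + 2. So 7^{18} ≡ 7^{2} ≡ 1 (mod 12)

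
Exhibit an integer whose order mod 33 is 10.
19 has order 10 mod 33 since 19^{10} ≡ 1 mod 33 and no smaller power works.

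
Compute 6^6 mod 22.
By repeated squaring (mod 22): 6^{1}≡6, 6^{2}≡14, 6^{4}≡20. Then 6^{6} = 6^{4+2} ≡ 20 × 14 ≡ 16 (mod 22)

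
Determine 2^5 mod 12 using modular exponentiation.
By repeated squaring (mod 12): 2^{1}≡2, 2^{2}≡4, 2^{4}≡4. Then 2^{5} = 2^{4+1} ≡ 4 × 2 ≡ 8 (mod 12)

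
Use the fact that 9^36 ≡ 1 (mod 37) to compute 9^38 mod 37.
By Fermat: 9^{36} ≡ 1 (mod 37). So 9^{38} = 9^{36} · 9^{2} ≡ 9^{2} ≡ 7 (mod 37)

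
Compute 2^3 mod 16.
2^{3} = 8 ≡ 8 (mod 16)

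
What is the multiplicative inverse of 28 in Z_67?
Since 67 is prime, by Fermat 28^(-1) ≡ 28^{65} ≡ 12 (mod 67). Verify: 28 × 12 = 336 ≡ 1 (mod 67)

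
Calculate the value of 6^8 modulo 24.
By repeated squaring mod 24: 6^{1}≡6, 6^{2}≡12, 6^{4}≡0, 6^{8}≡0. So 6^{8} ≡ 0 mod 24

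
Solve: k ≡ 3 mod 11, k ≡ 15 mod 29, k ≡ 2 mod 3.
M = 11 × 29 × 3 = 957. M₁ = 87, y₁ ≡ 10 mod 11. M₂ = 33, y₂ ≡ 22 mod 29. M₃ = 319, y₃ ≡ 1 mod 3. k = 3×87×10 + 15×33×22 + 2×319×1 ≡ 740 mod 957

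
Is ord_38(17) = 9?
Powers of 17 mod 38: 17^1≡17, 17^2≡23, 17^3≡11, 17^4≡35, 17^5≡25, 17^6≡7, 17^7≡5, 17^8≡9, 17^9≡1. First k with 17^k≡1 is k=9. Yes, ord_38(17) = 9.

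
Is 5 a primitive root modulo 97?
ord_97(5) divides 96. For each prime q|96: 5^{48}≡96, 5^{32}≡35, none ≡ 1. So 5 has order 96 and is a primitive root mod 97.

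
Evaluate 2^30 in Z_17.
Using Fermat: 2^{16} ≡ 1 (mod 17). 30 ≡ 14 (mod 16). So 2^{30} ≡ 2^{14} ≡ 13 (mod 17)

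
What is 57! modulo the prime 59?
(58)! = (57)! × (58) ≡ -1 (mod 59). So (57)! ≡ -1 × (58)^(-1) ≡ (-1)×(-1) = 1 (mod 59)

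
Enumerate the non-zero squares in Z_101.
Squares in Z_101*: {1, 4, 5, 6, 9, 13, 14, 16, 17, 19, 20, 21, 22, 23, 24, 25, 30, 31, 33, 36, 37, 43, 45, 47, 49, 52, 54, 56, 58, 64, 65, 68, 70, 71, 76, 77, 78, 79, 80, 81, 82, 84, 85, 87, 88, 92, 95, 96, 97, 100}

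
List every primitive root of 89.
There are φ(88) = 40 primitive roots mod 89: {3, 6, 7, 13, 14, 15, 19, 23, 24, 26, 27, 28, 29, 30, 31, 33, 35, 38, 41, 43, 46, 48, 51, 54, 56, 58, 59, 60, 61, 62, 63, 65, 66, 70, 74, 75, 76, 82, 83, 86}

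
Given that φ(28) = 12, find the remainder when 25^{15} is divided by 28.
By Euler: 25^{12} ≡ 1 mod 28 since gcd(25, 28) = 1. 15 = 1×12 + 3. So 25^{15} ≡ 25^{3} ≡ 1 mod 28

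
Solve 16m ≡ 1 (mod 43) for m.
Since 43 is prime, by Fermat 16^(-1) ≡ 16^{41} ≡ 35 (mod 43). Verify: 16 × 35 = 560 ≡ 1 (mod 43)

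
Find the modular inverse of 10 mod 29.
Since 29 is prime, by Fermat 10^(-1) ≡ 10^{27} ≡ 3 (mod 29). Verify: 10 × 3 = 30 ≡ 1 (mod 29)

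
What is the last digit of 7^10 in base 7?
By repeated squaring (mod 7): 7^{1}≡0, 7^{2}≡0, 7^{4}≡0, 7^{8}≡0. Then 7^{10} = 7^{8+2} ≡ 0 × 0 ≡ 0 (mod 7)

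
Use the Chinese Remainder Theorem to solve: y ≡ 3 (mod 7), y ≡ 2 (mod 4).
M = 7 × 4 = 28. M₁ = 4, y₁ ≡ 2 (mod 7). M₂ = 7, y₂ ≡ 3 (mod 4). y = 3×4×2 + 2×7×3 ≡ 10 (mod 28)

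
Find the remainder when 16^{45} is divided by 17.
By Fermat: 16^{16} ≡ 1 mod 17. 45 = 2×16 + 13. So 16^{45} ≡ 16^{13} ≡ 16 mod 17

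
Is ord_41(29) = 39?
Powers of 29 mod 41: 29^1≡29, 29^2≡21, 29^3≡35, 29^4≡31, 29^5≡38, 29^6≡36, 29^7≡19, 29^8≡18, 29^9≡30, 29^10≡9, 29^11≡15, 29^12≡25, 29^13≡28, 29^14≡33, 29^15≡14, 29^16≡37, 29^17≡7, 29^18≡39, 29^19≡24, 29^20≡40, 29^21≡12, 29^22≡20, 29^23≡6, 29^24≡10, 29^25≡3, 29^26≡5, 29^27≡22, 29^28≡23, 29^29≡11, 29^30≡32, 29^31≡26, 29^32≡16, 29^33≡13, 29^34≡8, 29^35≡27, 29^36≡4, 29^37≡34, 29^38≡2, 29^39≡17, 29^40≡1. 29^39≡17≢1, so ord ≠ 39. No, the actual order is 40.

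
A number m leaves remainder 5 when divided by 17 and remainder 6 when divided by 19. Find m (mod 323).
M = 17 × 19 = 323. M₁ = 19, y₁ ≡ 9 (mod 17). M₂ = 17, y₂ ≡ 9 (mod 19). m = 5×19×9 + 6×17×9 ≡ 158 (mod 323)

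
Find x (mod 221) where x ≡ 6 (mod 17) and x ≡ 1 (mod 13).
M = 17 × 13 = 221. M₁ = 13, y₁ ≡ 4 (mod 17). M₂ = 17, y₂ ≡ 10 (mod 13). x = 6×13×4 + 1×17×10 ≡ 40 (mod 221)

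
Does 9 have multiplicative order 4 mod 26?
Powers of 9 mod 26: 9^1≡9, 9^2≡3, 9^3≡1. Already 9^3≡1, so the order is 3 < 4. No, the actual order is 3.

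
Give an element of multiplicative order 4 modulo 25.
7 has order 4 mod 25 since 7^{4} ≡ 1 (mod 25) and no smaller power works.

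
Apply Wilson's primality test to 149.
(148)! mod 149 = 148. Since 148 ≡ -1 mod 149, 149 is prime.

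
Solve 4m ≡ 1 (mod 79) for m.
Since 79 is prime, by Fermat 4^(-1) ≡ 4^{77} ≡ 20 (mod 79). Verify: 4 × 20 = 80 ≡ 1 (mod 79)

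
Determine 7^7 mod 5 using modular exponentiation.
Using Fermat: 7^{4} ≡ 1 (mod 5). 7 ≡ 3 (mod 4). So 7^{7} ≡ 7^{3} ≡ 3 (mod 5)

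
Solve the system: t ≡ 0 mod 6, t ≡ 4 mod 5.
M = 6 × 5 = 30. M₁ = 5, y₁ ≡ 5 mod 6. M₂ = 6, y₂ ≡ 1 mod 5. t = 0×5×5 + 4×6×1 ≡ 24 mod 30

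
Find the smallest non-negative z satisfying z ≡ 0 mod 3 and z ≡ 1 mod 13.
M = 3 × 13 = 39. M₁ = 13, y₁ ≡ 1 mod 3. M₂ = 3, y₂ ≡ 9 mod 13. z = 0×13×1 + 1×3×9 ≡ 27 mod 39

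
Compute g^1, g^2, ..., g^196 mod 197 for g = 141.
141^1, 141^2, ..., 141^{196} mod 197: [141, 181, 108, 59, 45, 41, 68, 132, 94, 55, 72, 105, 30, 93, 111, 88, 194, 168, 48, 70, 20, 62, 74, 190, 195, 112, 32, 178, 79, 107, 115, 61, 130, 9, 87, 53, 184, 137, 11, 172, 21, 6, 58, 101, 57, 157, 73, 49, 14, 4, 170, 133, 38, 39, 180, 164, 75, 134, 179, 23, 91, 26, 120, 175, 50, 155, 185, 81, 192, 83, 80, 51, 99, 169, 189, 54, 128, 121, 119, 34, 66, 47, 126, 36, 151, 15, 145, 154, 44, 97, 84, 24, 35, 10, 31, 37, 95, 196, 56, 16, 89, 138, 152, 156, 129, 65, 103, 142, 125, 92, 167, 104, 86, 109, 3, 29, 149, 127, 177, 135, 123, 7, 2, 85, 165, 19, 118, 90, 82, 136, 67, 188, 110, 144, 13, 60, 186, 25, 176, 191, 139, 96, 140, 40, 124, 148, 183, 193, 27, 64, 159, 158, 17, 33, 122, 63, 18, 174, 106, 171, 77, 22, 147, 42, 12, 116, 5, 114, 117, 146, 98, 28, 8, 143, 69, 76, 78, 163, 131, 150, 71, 161, 46, 182, 52, 43, 153, 100, 113, 173, 162, 187, 166, 160, 102, 1]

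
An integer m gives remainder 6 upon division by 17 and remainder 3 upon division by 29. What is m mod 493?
M = 17 × 29 = 493. M₁ = 29, y₁ ≡ 10 mod 17. M₂ = 17, y₂ ≡ 12 mod 29. m = 6×29×10 + 3×17×12 ≡ 380 mod 493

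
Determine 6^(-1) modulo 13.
Since 13 is prime, by Fermat 6^(-1) ≡ 6^{11} ≡ 11 mod 13. Verify: 6 × 11 = 66 ≡ 1 mod 13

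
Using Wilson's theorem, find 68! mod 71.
(70)! = (68)! × (69) × (70) ≡ -1 mod 71. So (68)! ≡ -1 × [(70)(69)]^(-1) ≡ 35 mod 71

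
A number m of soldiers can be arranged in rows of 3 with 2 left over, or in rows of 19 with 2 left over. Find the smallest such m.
M = 3 × 19 = 57. M₁ = 19, y₁ ≡ 1 (mod 3). M₂ = 3, y₂ ≡ 13 (mod 19). m = 2×19×1 + 2×3×13 ≡ 2 (mod 57)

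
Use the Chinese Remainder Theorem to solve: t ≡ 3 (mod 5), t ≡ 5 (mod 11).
M = 5 × 11 = 55. M₁ = 11, y₁ ≡ 1 (mod 5). M₂ = 5, y₂ ≡ 9 (mod 11). t = 3×11×1 + 5×5×9 ≡ 38 (mod 55)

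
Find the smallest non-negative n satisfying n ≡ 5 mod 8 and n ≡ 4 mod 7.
M = 8 × 7 = 56. M₁ = 7, y₁ ≡ 7 mod 8. M₂ = 8, y₂ ≡ 1 mod 7. n = 5×7×7 + 4×8×1 ≡ 53 mod 56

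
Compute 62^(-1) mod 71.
Since 71 is prime, by Fermat 62^(-1) ≡ 62^{69} ≡ 63 mod 71. Verify: 62 × 63 = 3906 ≡ 1 mod 71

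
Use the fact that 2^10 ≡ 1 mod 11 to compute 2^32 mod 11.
By Fermat: 2^{10} ≡ 1 mod 11. 32 = 3×10 + 2. So 2^{32} ≡ 2^{2} ≡ 4 mod 11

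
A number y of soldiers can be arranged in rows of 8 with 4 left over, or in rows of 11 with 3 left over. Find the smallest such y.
M = 8 × 11 = 88. M₁ = 11, y₁ ≡ 3 mod 8. M₂ = 8, y₂ ≡ 7 mod 11. y = 4×11×3 + 3×8×7 ≡ 36 mod 88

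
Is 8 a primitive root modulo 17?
8^{8} ≡ 1 mod 17 and 8 < 16, so ord_17(8) = 8 ≠ 16 and 8 is not a primitive root.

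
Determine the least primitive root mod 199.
g = 3. For each prime q|198: 3^{99}≡198, 3^{66}≡106, 3^{18}≡125, none ≡ 1, so ord_199(3) = 198 and 3 is a primitive root.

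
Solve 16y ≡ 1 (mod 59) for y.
Since 59 is prime, by Fermat 16^(-1) ≡ 16^{57} ≡ 48 (mod 59). Verify: 16 × 48 = 768 ≡ 1 (mod 59)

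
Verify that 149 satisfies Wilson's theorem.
(148)! mod 149 = 148. Since this equals -1 (mod 149), Wilson confirms 149 is prime.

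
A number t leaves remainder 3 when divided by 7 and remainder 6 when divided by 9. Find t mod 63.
M = 7 × 9 = 63. M₁ = 9, y₁ ≡ 4 mod 7. M₂ = 7, y₂ ≡ 4 mod 9. t = 3×9×4 + 6×7×4 ≡ 24 mod 63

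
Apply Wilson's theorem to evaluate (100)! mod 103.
(102)! = (100)! × (101) × (102) ≡ -1 mod 103. So (100)! ≡ -1 × [(102)(101)]^(-1) ≡ 51 mod 103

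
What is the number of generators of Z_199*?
A prime p has φ(p-1) primitive roots; here φ(198) = 60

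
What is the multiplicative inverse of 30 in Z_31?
Since 31 is prime, by Fermat 30^(-1) ≡ 30^{29} ≡ 30 (mod 31). Verify: 30 × 30 = 900 ≡ 1 (mod 31)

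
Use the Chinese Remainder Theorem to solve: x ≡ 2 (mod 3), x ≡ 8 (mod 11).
M = 3 × 11 = 33. M₁ = 11, y₁ ≡ 2 (mod 3). M₂ = 3, y₂ ≡ 4 (mod 11). x = 2×11×2 + 8×3×4 ≡ 8 (mod 33)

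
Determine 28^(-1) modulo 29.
Since 29 is prime, by Fermat 28^(-1) ≡ 28^{27} ≡ 28 (mod 29). Verify: 28 × 28 = 784 ≡ 1 (mod 29)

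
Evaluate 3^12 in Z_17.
By repeated squaring mod 17: 3^{1}≡3, 3^{2}≡9, 3^{4}≡13, 3^{8}≡16. Then 3^{12} = 3^{8+4} ≡ 16 × 13 ≡ 4 mod 17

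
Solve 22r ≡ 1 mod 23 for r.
Since 23 is prime, by Fermat 22^(-1) ≡ 22^{21} ≡ 22 mod 23. Verify: 22 × 22 = 484 ≡ 1 mod 23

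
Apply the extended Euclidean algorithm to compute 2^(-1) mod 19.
Extended GCD: 2(-9) + 19(1) = 1. So 2^(-1) ≡ -9 ≡ 10 (mod 19). Verify: 2 × 10 = 20 ≡ 1 (mod 19)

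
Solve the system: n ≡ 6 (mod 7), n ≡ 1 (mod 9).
M = 7 × 9 = 63. M₁ = 9, y₁ ≡ 4 (mod 7). M₂ = 7, y₂ ≡ 4 (mod 9). n = 6×9×4 + 1×7×4 ≡ 55 (mod 63)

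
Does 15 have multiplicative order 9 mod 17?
Powers of 15 mod 17: 15^1≡15, 15^2≡4, 15^3≡9, 15^4≡16, 15^5≡2, 15^6≡13, 15^7≡8, 15^8≡1. Already 15^8≡1, so the order is 8 < 9. No, the actual order is 8.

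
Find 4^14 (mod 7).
Using Fermat: 4^{6} ≡ 1 (mod 7). 14 ≡ 2 (mod 6). So 4^{14} ≡ 4^{2} ≡ 2 (mod 7)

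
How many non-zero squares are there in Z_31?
For prime 31, there are (p-1)/2 = (31-1)/2 = 15 quadratic residues (excluding 0).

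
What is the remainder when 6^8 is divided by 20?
By repeated squaring mod 20: 6^{1}≡6, 6^{2}≡16, 6^{4}≡16, 6^{8}≡16. So 6^{8} ≡ 16 mod 20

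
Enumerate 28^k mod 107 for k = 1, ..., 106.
28^1, 28^2, ..., 28^{106} mod 107: [28, 35, 17, 48, 60, 75, 67, 57, 98, 69, 6, 61, 103, 102, 74, 39, 22, 81, 21, 53, 93, 36, 45, 83, 77, 16, 20, 25, 58, 19, 104, 23, 2, 56, 70, 34, 96, 13, 43, 27, 7, 89, 31, 12, 15, 99, 97, 41, 78, 44, 55, 42, 106, 79, 72, 90, 59, 47, 32, 40, 50, 9, 38, 101, 46, 4, 5, 33, 68, 85, 26, 86, 54, 14, 71, 62, 24, 30, 91, 87, 82, 49, 88, 3, 84, 105, 51, 37, 73, 11, 94, 64, 80, 100, 18, 76, 95, 92, 8, 10, 66, 29, 63, 52, 65, 1]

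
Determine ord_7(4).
Powers of 4 mod 7: 4^1≡4, 4^2≡2, 4^3≡1. Order = 3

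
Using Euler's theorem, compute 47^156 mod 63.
By Euler: 47^{36} ≡ 1 (mod 63) since gcd(47, 63) = 1. 156 = 4×36 + 12. So 47^{156} ≡ 47^{12} ≡ 1 (mod 63)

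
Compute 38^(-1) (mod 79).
Since 79 is prime, by Fermat 38^(-1) ≡ 38^{77} ≡ 52 (mod 79). Verify: 38 × 52 = 1976 ≡ 1 (mod 79)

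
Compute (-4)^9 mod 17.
By repeated squaring (mod 17): (-4)^{1}≡13, (-4)^{2}≡16, (-4)^{4}≡1, (-4)^{8}≡1. Then (-4)^{9} = (-4)^{8+1} ≡ 1 × 13 ≡ 13 (mod 17)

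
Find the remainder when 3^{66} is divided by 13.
By Fermat: 3^{12} ≡ 1 mod 13. 66 = 5×12 + 6. So 3^{66} ≡ 3^{6} ≡ 1 mod 13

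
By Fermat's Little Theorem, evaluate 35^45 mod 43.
By Fermat: 35^{42} ≡ 1 mod 43. So 35^{45} = 35^{42} · 35^{3} ≡ 35^{3} ≡ 4 mod 43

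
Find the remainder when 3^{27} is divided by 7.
By Fermat: 3^{6} ≡ 1 mod 7. 27 = 4×6 + 3. So 3^{27} ≡ 3^{3} ≡ 6 mod 7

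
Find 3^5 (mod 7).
By repeated squaring (mod 7): 3^{1}≡3, 3^{2}≡2, 3^{4}≡4. Then 3^{5} = 3^{4+1} ≡ 4 × 3 ≡ 5 (mod 7)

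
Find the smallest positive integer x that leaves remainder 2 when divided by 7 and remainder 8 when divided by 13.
M = 7 × 13 = 91. M₁ = 13, y₁ ≡ 6 (mod 7). M₂ = 7, y₂ ≡ 2 (mod 13). x = 2×13×6 + 8×7×2 ≡ 86 (mod 91)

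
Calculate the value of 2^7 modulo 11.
By repeated squaring (mod 11): 2^{1}≡2, 2^{2}≡4, 2^{4}≡5. Then 2^{7} = 2^{4+2+1} ≡ 5 × 4 × 2 ≡ 7 (mod 11)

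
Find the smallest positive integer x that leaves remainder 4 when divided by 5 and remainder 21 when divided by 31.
M = 5 × 31 = 155. M₁ = 31, y₁ ≡ 1 (mod 5). M₂ = 5, y₂ ≡ 25 (mod 31). x = 4×31×1 + 21×5×25 ≡ 114 (mod 155)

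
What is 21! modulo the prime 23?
(22)! = (21)! × (22) ≡ -1 (mod 23). So (21)! ≡ -1 × (22)^(-1) ≡ (-1)×(-1) = 1 (mod 23)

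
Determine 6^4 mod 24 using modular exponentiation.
6^{4} = 1296 ≡ 0 (mod 24)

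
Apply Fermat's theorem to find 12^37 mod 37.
By Fermat: 12^{36} ≡ 1 mod 37. So 12^{37} = 12^{36} · 12^{1} ≡ 12^{1} ≡ 12 mod 37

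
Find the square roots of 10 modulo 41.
The square roots of 10 mod 41 are 16 and 25. Verify: 16² = 256 ≡ 10 mod 41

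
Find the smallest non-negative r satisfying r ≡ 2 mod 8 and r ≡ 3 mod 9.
M = 8 × 9 = 72. M₁ = 9, y₁ ≡ 1 mod 8. M₂ = 8, y₂ ≡ 8 mod 9. r = 2×9×1 + 3×8×8 ≡ 66 mod 72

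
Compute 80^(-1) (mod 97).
Since 97 is prime, by Fermat 80^(-1) ≡ 80^{95} ≡ 57 (mod 97). Verify: 80 × 57 = 4560 ≡ 1 (mod 97)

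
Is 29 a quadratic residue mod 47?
By Euler's criterion: 29^{23} ≡ 46 (mod 47). Since this equals -1 (≡ 46), 29 is not a QR.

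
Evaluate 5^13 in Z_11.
Using Fermat: 5^{10} ≡ 1 mod 11. 13 ≡ 3 mod 10. So 5^{13} ≡ 5^{3} ≡ 4 mod 11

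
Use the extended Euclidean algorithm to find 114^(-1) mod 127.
Extended GCD: 114(39) + 127(-35) = 1. So 114^(-1) ≡ 39 (mod 127). Verify: 114 × 39 = 4446 ≡ 1 (mod 127)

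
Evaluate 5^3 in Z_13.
5^{3} = 125 ≡ 8 mod 13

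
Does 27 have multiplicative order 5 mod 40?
Powers of 27 mod 40: 27^1≡27, 27^2≡9, 27^3≡3, 27^4≡1. Already 27^4≡1, so the order is 4 < 5. No, the actual order is 4.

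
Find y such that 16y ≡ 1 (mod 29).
Since 29 is prime, by Fermat 16^(-1) ≡ 16^{27} ≡ 20 (mod 29). Verify: 16 × 20 = 320 ≡ 1 (mod 29)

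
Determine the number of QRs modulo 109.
For prime 109, there are (p-1)/2 = (109-1)/2 = 54 quadratic residues (excluding 0).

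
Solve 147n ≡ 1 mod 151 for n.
Since 151 is prime, by Fermat 147^(-1) ≡ 147^{149} ≡ 113 mod 151. Verify: 147 × 113 = 16611 ≡ 1 mod 151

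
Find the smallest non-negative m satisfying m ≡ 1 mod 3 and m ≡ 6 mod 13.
M = 3 × 13 = 39. M₁ = 13, y₁ ≡ 1 mod 3. M₂ = 3, y₂ ≡ 9 mod 13. m = 1×13×1 + 6×3×9 ≡ 19 mod 39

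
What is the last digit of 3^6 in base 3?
By repeated squaring mod 3: 3^{1}≡0, 3^{2}≡0, 3^{4}≡0. Then 3^{6} = 3^{4+2} ≡ 0 × 0 ≡ 0 mod 3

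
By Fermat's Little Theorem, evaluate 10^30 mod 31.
By Fermat's Little Theorem, 10^{30} ≡ 1 mod 31 since 31 is prime and gcd(10, 31) = 1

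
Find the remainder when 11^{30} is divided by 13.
By Fermat: 11^{12} ≡ 1 (mod 13). 30 = 2×12 + 6. So 11^{30} ≡ 11^{6} ≡ 12 (mod 13)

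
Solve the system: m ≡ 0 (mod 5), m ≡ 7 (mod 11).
M = 5 × 11 = 55. M₁ = 11, y₁ ≡ 1 (mod 5). M₂ = 5, y₂ ≡ 9 (mod 11). m = 0×11×1 + 7×5×9 ≡ 40 (mod 55)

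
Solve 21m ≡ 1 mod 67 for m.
Since 67 is prime, by Fermat 21^(-1) ≡ 21^{65} ≡ 16 mod 67. Verify: 21 × 16 = 336 ≡ 1 mod 67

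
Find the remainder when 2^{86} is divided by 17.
By Fermat: 2^{16} ≡ 1 (mod 17). 86 = 5×16 + 6. So 2^{86} ≡ 2^{6} ≡ 13 (mod 17)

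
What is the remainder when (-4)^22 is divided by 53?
By repeated squaring mod 53: (-4)^{1}≡49, (-4)^{2}≡16, (-4)^{4}≡44, (-4)^{8}≡28, (-4)^{16}≡42. Then (-4)^{22} = (-4)^{16+4+2} ≡ 42 × 44 × 16 ≡ 47 mod 53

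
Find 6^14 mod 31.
By repeated squaring mod 31: 6^{1}≡6, 6^{2}≡5, 6^{4}≡25, 6^{8}≡5. Then 6^{14} = 6^{8+4+2} ≡ 5 × 25 × 5 ≡ 5 mod 31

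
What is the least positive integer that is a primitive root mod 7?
g = 3. Powers: [3, 2, 6, 4, 5, 1] generates all 6 non-zero residues.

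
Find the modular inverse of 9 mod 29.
Since 29 is prime, by Fermat 9^(-1) ≡ 9^{27} ≡ 13 (mod 29). Verify: 9 × 13 = 117 ≡ 1 (mod 29)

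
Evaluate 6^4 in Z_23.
6^{4} = 1296 ≡ 8 (mod 23)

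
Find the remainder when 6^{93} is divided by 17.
By Fermat: 6^{16} ≡ 1 (mod 17). 93 = 5×16 + 13. So 6^{93} ≡ 6^{13} ≡ 10 (mod 17)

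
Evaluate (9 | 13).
(9/13) = 9^{6} mod 13 = 1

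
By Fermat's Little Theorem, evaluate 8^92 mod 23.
By Fermat: 8^{22} ≡ 1 (mod 23). 92 = 4×22 + 4. So 8^{92} ≡ 8^{4} ≡ 2 (mod 23)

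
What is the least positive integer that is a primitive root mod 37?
g = 2. For each prime q|36: 2^{18}≡36, 2^{12}≡26, none ≡ 1, so ord_37(2) = 36 and 2 is a primitive root.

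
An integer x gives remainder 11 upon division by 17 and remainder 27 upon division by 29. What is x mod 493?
M = 17 × 29 = 493. M₁ = 29, y₁ ≡ 10 mod 17. M₂ = 17, y₂ ≡ 12 mod 29. x = 11×29×10 + 27×17×12 ≡ 317 mod 493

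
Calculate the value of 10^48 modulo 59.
By repeated squaring (mod 59): 10^{1}≡10, 10^{2}≡41, 10^{4}≡29, 10^{8}≡15, 10^{16}≡48, 10^{32}≡3. Then 10^{48} = 10^{32+16} ≡ 3 × 48 ≡ 26 (mod 59)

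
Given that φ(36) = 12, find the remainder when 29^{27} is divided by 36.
By Euler: 29^{12} ≡ 1 mod 36 since gcd(29, 36) = 1. 27 = 2×12 + 3. So 29^{27} ≡ 29^{3} ≡ 17 mod 36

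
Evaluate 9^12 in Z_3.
By repeated squaring mod 3: 9^{1}≡0, 9^{2}≡0, 9^{4}≡0, 9^{8}≡0. Then 9^{12} = 9^{8+4} ≡ 0 × 0 ≡ 0 mod 3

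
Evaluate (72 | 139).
(72/139) = 72^{69} mod 139 = -1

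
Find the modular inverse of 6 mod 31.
Since 31 is prime, by Fermat 6^(-1) ≡ 6^{29} ≡ 26 (mod 31). Verify: 6 × 26 = 156 ≡ 1 (mod 31)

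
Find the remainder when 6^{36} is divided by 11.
By Fermat: 6^{10} ≡ 1 (mod 11). 36 = 3×10 + 6. So 6^{36} ≡ 6^{6} ≡ 5 (mod 11)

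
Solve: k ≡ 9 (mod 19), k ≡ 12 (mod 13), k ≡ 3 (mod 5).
M = 19 × 13 × 5 = 1235. M₁ = 65, y₁ ≡ 12 (mod 19). M₂ = 95, y₂ ≡ 10 (mod 13). M₃ = 247, y₃ ≡ 3 (mod 5). k = 9×65×12 + 12×95×10 + 3×247×3 ≡ 883 (mod 1235)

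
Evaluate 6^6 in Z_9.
By repeated squaring mod 9: 6^{1}≡6, 6^{2}≡0, 6^{4}≡0. Then 6^{6} = 6^{4+2} ≡ 0 × 0 ≡ 0 mod 9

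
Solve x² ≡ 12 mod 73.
The square roots of 12 mod 73 are 42 and 31. Verify: 42² = 1764 ≡ 12 mod 73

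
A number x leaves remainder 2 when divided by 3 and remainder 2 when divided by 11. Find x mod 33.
M = 3 × 11 = 33. M₁ = 11, y₁ ≡ 2 mod 3. M₂ = 3, y₂ ≡ 4 mod 11. x = 2×11×2 + 2×3×4 ≡ 2 mod 33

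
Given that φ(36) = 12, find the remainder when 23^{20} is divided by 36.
By Euler: 23^{12} ≡ 1 mod 36 since gcd(23, 36) = 1. 20 = 1×12 + 8. So 23^{20} ≡ 23^{8} ≡ 25 mod 36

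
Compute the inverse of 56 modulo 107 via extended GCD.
Extended GCD: 56(-21) + 107(11) = 1. So 56^(-1) ≡ -21 ≡ 86 (mod 107). Verify: 56 × 86 = 4816 ≡ 1 (mod 107)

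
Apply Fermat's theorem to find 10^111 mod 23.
By Fermat: 10^{22} ≡ 1 mod 23. 111 = 5×22 + 1. So 10^{111} ≡ 10^{1} ≡ 10 mod 23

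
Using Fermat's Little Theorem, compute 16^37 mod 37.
By Fermat: 16^{36} ≡ 1 (mod 37). So 16^{37} = 16^{36} · 16^{1} ≡ 16^{1} ≡ 16 (mod 37)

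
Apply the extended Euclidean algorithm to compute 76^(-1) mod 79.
Extended GCD: 76(26) + 79(-25) = 1. So 76^(-1) ≡ 26 mod 79. Verify: 76 × 26 = 1976 ≡ 1 mod 79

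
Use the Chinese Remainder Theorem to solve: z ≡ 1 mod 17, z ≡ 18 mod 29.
M = 17 × 29 = 493. M₁ = 29, y₁ ≡ 10 mod 17. M₂ = 17, y₂ ≡ 12 mod 29. z = 1×29×10 + 18×17×12 ≡ 18 mod 493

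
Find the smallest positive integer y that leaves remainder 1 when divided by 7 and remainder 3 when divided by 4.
M = 7 × 4 = 28. M₁ = 4, y₁ ≡ 2 mod 7. M₂ = 7, y₂ ≡ 3 mod 4. y = 1×4×2 + 3×7×3 ≡ 15 mod 28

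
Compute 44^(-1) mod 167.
Since 167 is prime, by Fermat 44^(-1) ≡ 44^{165} ≡ 19 mod 167. Verify: 44 × 19 = 836 ≡ 1 mod 167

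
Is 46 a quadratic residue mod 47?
By Euler's criterion: 46^{23} ≡ 46 mod 47. Since this equals -1 (≡ 46), 46 is not a QR.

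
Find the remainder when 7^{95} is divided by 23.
By Fermat: 7^{22} ≡ 1 mod 23. 95 = 4×22 + 7. So 7^{95} ≡ 7^{7} ≡ 5 mod 23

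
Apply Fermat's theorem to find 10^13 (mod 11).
By Fermat: 10^{10} ≡ 1 (mod 11). So 10^{13} = 10^{10} · 10^{3} ≡ 10^{3} ≡ 10 (mod 11)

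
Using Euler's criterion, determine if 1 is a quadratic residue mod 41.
By Euler's criterion: 1^{20} ≡ 1 (mod 41). Since this equals 1, 1 is a QR.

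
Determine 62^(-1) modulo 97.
Since 97 is prime, by Fermat 62^(-1) ≡ 62^{95} ≡ 36 mod 97. Verify: 62 × 36 = 2232 ≡ 1 mod 97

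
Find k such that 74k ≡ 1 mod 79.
Since 79 is prime, by Fermat 74^(-1) ≡ 74^{77} ≡ 63 mod 79. Verify: 74 × 63 = 4662 ≡ 1 mod 79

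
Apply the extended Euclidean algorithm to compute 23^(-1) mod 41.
Extended GCD: 23(-16) + 41(9) = 1. So 23^(-1) ≡ -16 ≡ 25 (mod 41). Verify: 23 × 25 = 575 ≡ 1 (mod 41)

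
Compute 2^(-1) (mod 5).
Since 5 is prime, by Fermat 2^(-1) ≡ 2^{3} ≡ 3 (mod 5). Verify: 2 × 3 = 6 ≡ 1 (mod 5)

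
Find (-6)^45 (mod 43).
Using Fermat: (-6)^{42} ≡ 1 (mod 43). 45 ≡ 3 (mod 42). So (-6)^{45} ≡ (-6)^{3} ≡ 42 (mod 43)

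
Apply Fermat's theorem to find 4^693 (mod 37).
By Fermat: 4^{36} ≡ 1 (mod 37). 693 ≡ 9 (mod 36). So 4^{693} ≡ 4^{9} ≡ 36 (mod 37)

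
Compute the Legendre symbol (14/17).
(14/17) = 14^{8} mod 17 = -1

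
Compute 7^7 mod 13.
By repeated squaring mod 13: 7^{1}≡7, 7^{2}≡10, 7^{4}≡9. Then 7^{7} = 7^{4+2+1} ≡ 9 × 10 × 7 ≡ 6 mod 13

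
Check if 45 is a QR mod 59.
By Euler's criterion: 45^{29} ≡ 1 mod 59. Since this equals 1, 45 is a QR.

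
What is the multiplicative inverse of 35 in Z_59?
Since 59 is prime, by Fermat 35^(-1) ≡ 35^{57} ≡ 27 (mod 59). Verify: 35 × 27 = 945 ≡ 1 (mod 59)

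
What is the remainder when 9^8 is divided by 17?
By repeated squaring (mod 17): 9^{1}≡9, 9^{2}≡13, 9^{4}≡16, 9^{8}≡1. So 9^{8} ≡ 1 (mod 17)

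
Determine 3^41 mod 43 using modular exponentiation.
By repeated squaring mod 43: 3^{1}≡3, 3^{2}≡9, 3^{4}≡38, 3^{8}≡25, 3^{16}≡23, 3^{32}≡13. Then 3^{41} = 3^{32+8+1} ≡ 13 × 25 × 3 ≡ 29 mod 43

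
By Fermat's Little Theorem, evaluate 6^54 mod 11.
By Fermat: 6^{10} ≡ 1 mod 11. 54 = 5×10 + 4. So 6^{54} ≡ 6^{4} ≡ 9 mod 11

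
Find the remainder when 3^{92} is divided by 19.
By Fermat: 3^{18} ≡ 1 mod 19. 92 = 5×18 + 2. So 3^{92} ≡ 3^{2} ≡ 9 mod 19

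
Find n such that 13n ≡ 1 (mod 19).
Since 19 is prime, by Fermat 13^(-1) ≡ 13^{17} ≡ 3 (mod 19). Verify: 13 × 3 = 39 ≡ 1 (mod 19)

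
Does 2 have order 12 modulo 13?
ord_13(2) divides 12. For each prime q|12: 2^{6}≡12, 2^{4}≡3, none ≡ 1. So 2 has order 12 and is a primitive root mod 13.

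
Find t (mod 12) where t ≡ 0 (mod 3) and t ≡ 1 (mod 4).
M = 3 × 4 = 12. M₁ = 4, y₁ ≡ 1 (mod 3). M₂ = 3, y₂ ≡ 3 (mod 4). t = 0×4×1 + 1×3×3 ≡ 9 (mod 12)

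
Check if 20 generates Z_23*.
ord_23(20) divides 22. For each prime q|22: 20^{11}≡22, 20^{2}≡9, none ≡ 1. So 20 has order 22 and is a primitive root mod 23.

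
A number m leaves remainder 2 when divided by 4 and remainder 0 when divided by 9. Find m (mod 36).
M = 4 × 9 = 36. M₁ = 9, y₁ ≡ 1 (mod 4). M₂ = 4, y₂ ≡ 7 (mod 9). m = 2×9×1 + 0×4×7 ≡ 18 (mod 36)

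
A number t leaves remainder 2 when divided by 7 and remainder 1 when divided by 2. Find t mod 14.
M = 7 × 2 = 14. M₁ = 2, y₁ ≡ 4 mod 7. M₂ = 7, y₂ ≡ 1 mod 2. t = 2×2×4 + 1×7×1 ≡ 9 mod 14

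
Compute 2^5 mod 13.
By repeated squaring (mod 13): 2^{1}≡2, 2^{2}≡4, 2^{4}≡3. Then 2^{5} = 2^{4+1} ≡ 3 × 2 ≡ 6 (mod 13)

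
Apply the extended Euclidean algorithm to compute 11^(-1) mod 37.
Extended GCD: 11(-10) + 37(3) = 1. So 11^(-1) ≡ -10 ≡ 27 (mod 37). Verify: 11 × 27 = 297 ≡ 1 (mod 37)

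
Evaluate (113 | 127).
(113/127) = 113^{63} mod 127 = 1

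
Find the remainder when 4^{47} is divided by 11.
By Fermat: 4^{10} ≡ 1 mod 11. 47 = 4×10 + 7. So 4^{47} ≡ 4^{7} ≡ 5 mod 11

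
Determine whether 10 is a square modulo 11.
By Euler's criterion: 10^{5} ≡ 10 mod 11. Since this equals -1 (≡ 10), 10 is not a QR.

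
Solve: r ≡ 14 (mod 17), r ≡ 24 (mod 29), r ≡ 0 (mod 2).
M = 17 × 29 × 2 = 986. M₁ = 58, y₁ ≡ 5 (mod 17). M₂ = 34, y₂ ≡ 6 (mod 29). M₃ = 493, y₃ ≡ 1 (mod 2). r = 14×58×5 + 24×34×6 + 0×493×1 ≡ 82 (mod 986)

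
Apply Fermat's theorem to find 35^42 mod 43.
By Fermat's Little Theorem, 35^{42} ≡ 1 mod 43 since 43 is prime and gcd(35, 43) = 1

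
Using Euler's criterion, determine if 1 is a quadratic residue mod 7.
By Euler's criterion: 1^{3} ≡ 1 (mod 7). Since this equals 1, 1 is a QR.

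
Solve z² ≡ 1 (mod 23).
The square roots of 1 mod 23 are 1 and 22. Verify: 1² = 1 ≡ 1 (mod 23)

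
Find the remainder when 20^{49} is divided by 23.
By Fermat: 20^{22} ≡ 1 mod 23. 49 = 2×22 + 5. So 20^{49} ≡ 20^{5} ≡ 10 mod 23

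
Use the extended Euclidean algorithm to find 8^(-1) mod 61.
Extended GCD: 8(23) + 61(-3) = 1. So 8^(-1) ≡ 23 mod 61. Verify: 8 × 23 = 184 ≡ 1 mod 61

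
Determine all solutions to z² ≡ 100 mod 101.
The square roots of 100 mod 101 are 91 and 10. Verify: 91² = 8281 ≡ 100 mod 101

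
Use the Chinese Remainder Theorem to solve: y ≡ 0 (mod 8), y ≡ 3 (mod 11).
M = 8 × 11 = 88. M₁ = 11, y₁ ≡ 3 (mod 8). M₂ = 8, y₂ ≡ 7 (mod 11). y = 0×11×3 + 3×8×7 ≡ 80 (mod 88)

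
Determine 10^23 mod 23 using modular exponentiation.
Using Fermat: 10^{22} ≡ 1 mod 23. 23 ≡ 1 mod 22. So 10^{23} ≡ 10^{1} ≡ 10 mod 23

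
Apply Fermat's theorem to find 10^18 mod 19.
By Fermat's Little Theorem, 10^{18} ≡ 1 mod 19 since 19 is prime and gcd(10, 19) = 1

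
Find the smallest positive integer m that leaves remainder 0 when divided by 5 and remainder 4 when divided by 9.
M = 5 × 9 = 45. M₁ = 9, y₁ ≡ 4 (mod 5). M₂ = 5, y₂ ≡ 2 (mod 9). m = 0×9×4 + 4×5×2 ≡ 40 (mod 45)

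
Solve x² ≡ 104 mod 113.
The square roots of 104 mod 113 are 68 and 45. Verify: 68² = 4624 ≡ 104 mod 113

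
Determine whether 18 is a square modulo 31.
By Euler's criterion: 18^{15} ≡ 1 (mod 31). Since this equals 1, 18 is a QR.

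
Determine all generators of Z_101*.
There are φ(100) = 40 primitive roots mod 101: {2, 3, 7, 8, 11, 12, 15, 18, 26, 27, 28, 29, 34, 35, 38, 40, 42, 46, 48, 50, 51, 53, 55, 59, 61, 63, 66, 67, 72, 73, 74, 75, 83, 86, 89, 90, 93, 94, 98, 99}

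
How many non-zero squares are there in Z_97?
The squaring map on Z_97* is 2-to-1, so there are (96)/2 = 48 QRs.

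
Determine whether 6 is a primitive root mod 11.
ord_11(6) divides 10. For each prime q|10: 6^{5}≡10, 6^{2}≡3, none ≡ 1. So 6 has order 10 and is a primitive root mod 11.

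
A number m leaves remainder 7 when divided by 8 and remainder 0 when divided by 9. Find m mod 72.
M = 8 × 9 = 72. M₁ = 9, y₁ ≡ 1 mod 8. M₂ = 8, y₂ ≡ 8 mod 9. m = 7×9×1 + 0×8×8 ≡ 63 mod 72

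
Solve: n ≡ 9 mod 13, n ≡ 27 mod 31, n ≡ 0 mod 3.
M = 13 × 31 × 3 = 1209. M₁ = 93, y₁ ≡ 7 mod 13. M₂ = 39, y₂ ≡ 4 mod 31. M₃ = 403, y₃ ≡ 1 mod 3. n = 9×93×7 + 27×39×4 + 0×403×1 ≡ 399 mod 1209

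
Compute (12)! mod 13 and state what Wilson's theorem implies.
(12)! mod 13 = 12. Since this equals -1 mod 13, Wilson confirms 13 is prime.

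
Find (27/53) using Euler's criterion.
(27/53) = 27^{26} mod 53 = -1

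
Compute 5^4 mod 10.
5^{4} = 625 ≡ 5 (mod 10)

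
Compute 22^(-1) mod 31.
Since 31 is prime, by Fermat 22^(-1) ≡ 22^{29} ≡ 24 mod 31. Verify: 22 × 24 = 528 ≡ 1 mod 31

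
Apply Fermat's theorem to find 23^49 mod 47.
By Fermat: 23^{46} ≡ 1 mod 47. So 23^{49} = 23^{46} · 23^{3} ≡ 23^{3} ≡ 41 mod 47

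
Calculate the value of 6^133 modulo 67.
Using Fermat: 6^{66} ≡ 1 mod 67. 133 ≡ 1 mod 66. So 6^{133} ≡ 6^{1} ≡ 6 mod 67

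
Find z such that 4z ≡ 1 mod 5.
Since 5 is prime, by Fermat 4^(-1) ≡ 4^{3} ≡ 4 mod 5. Verify: 4 × 4 = 16 ≡ 1 mod 5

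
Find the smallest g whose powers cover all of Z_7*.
g = 3. Powers: [3, 2, 6, 4, 5, 1] generates all 6 non-zero residues.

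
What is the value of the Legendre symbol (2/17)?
(2/17) = 2^{8} mod 17 = 1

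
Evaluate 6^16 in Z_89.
By repeated squaring (mod 89): 6^{1}≡6, 6^{2}≡36, 6^{4}≡50, 6^{8}≡8, 6^{16}≡64. So 6^{16} ≡ 64 (mod 89)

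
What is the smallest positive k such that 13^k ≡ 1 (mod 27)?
Powers of 13 mod 27: 13^1≡13, 13^2≡7, 13^3≡10, 13^4≡22, 13^5≡16, 13^6≡19, 13^7≡4, 13^8≡25, 13^9≡1. ord_27(13) = 9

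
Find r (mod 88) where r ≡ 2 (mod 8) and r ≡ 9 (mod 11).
M = 8 × 11 = 88. M₁ = 11, y₁ ≡ 3 (mod 8). M₂ = 8, y₂ ≡ 7 (mod 11). r = 2×11×3 + 9×8×7 ≡ 42 (mod 88)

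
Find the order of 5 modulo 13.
Powers of 5 mod 13: 5^1≡5, 5^2≡12, 5^3≡8, 5^4≡1. So the order of 5 is 4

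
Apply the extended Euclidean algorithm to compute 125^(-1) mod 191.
Extended GCD: 125(-55) + 191(36) = 1. So 125^(-1) ≡ -55 ≡ 136 (mod 191). Verify: 125 × 136 = 17000 ≡ 1 (mod 191)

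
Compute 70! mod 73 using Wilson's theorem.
(72)! = (70)! × (71) × (72) ≡ -1 mod 73. So (70)! ≡ -1 × [(72)(71)]^(-1) ≡ 36 mod 73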